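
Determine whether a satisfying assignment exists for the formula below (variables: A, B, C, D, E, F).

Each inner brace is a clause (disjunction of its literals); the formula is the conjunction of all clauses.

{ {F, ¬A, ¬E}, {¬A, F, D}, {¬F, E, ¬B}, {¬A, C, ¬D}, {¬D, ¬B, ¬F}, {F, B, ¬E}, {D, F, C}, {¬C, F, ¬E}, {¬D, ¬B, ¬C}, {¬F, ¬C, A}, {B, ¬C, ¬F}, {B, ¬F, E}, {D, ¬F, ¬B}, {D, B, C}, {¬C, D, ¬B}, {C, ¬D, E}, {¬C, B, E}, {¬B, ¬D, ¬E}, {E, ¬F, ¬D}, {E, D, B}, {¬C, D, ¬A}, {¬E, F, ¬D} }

Yes

Branch on F: set F = True.
Branch on E: set E = True.
Branch on D: set D = True.
(¬B) alone gives B = False.
(¬C) alone gives C = False.
(¬A) alone gives A = False.
Every clause now holds.
A satisfying assignment: A ↦ False,  B ↦ False,  C ↦ False,  D ↦ True,  E ↦ True,  F ↦ True.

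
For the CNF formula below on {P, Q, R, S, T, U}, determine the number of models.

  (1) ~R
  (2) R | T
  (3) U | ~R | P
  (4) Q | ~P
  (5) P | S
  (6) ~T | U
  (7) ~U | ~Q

1

There are 2^6 = 64 truth assignments over (P, Q, R, S, T, U).
Split on Q. With Q = 1, the clauses containing Q are satisfied and ~Q drops from the rest; 0 of the 2^5 = 32 assignments to the other variables satisfy what remains.
With Q = 0, by the same count on the reduced clause set, 1 assignment works.
(One model: P=F, Q=F, R=F, S=T, T=T, U=T.)
Total: 0 + 1 = 1.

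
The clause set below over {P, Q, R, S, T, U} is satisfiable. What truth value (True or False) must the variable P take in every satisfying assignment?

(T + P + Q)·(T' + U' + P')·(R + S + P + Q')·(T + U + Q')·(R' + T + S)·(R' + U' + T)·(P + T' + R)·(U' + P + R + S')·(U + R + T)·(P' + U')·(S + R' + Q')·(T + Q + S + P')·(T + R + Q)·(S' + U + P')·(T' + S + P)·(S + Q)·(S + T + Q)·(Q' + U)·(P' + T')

Suppose P = 1.
Unit clause (U') forces U = 0.
Unit clause (S') forces S = 0.
Unit clause (Q) forces Q = 1.
But (Q') is also a unit clause — contradiction.
So every satisfying assignment has P = False.

False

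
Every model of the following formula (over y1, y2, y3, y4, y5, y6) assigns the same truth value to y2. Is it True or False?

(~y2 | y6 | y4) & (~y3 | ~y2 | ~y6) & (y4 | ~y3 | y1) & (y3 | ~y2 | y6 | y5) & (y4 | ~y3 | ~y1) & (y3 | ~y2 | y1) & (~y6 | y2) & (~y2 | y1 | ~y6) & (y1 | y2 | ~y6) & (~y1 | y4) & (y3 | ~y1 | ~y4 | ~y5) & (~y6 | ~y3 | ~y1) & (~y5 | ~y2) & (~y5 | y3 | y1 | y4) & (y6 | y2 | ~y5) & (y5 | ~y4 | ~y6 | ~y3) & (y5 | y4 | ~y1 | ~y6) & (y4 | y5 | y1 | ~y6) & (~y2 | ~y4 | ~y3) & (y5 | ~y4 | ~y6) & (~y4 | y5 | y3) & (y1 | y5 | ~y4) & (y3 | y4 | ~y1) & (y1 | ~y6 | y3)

False

Suppose y2 = 1.
The clause (~y5) is unit, so y5 = 0.
Branch on y6: set y6 = 1.
The clause (~y3) is unit, so y3 = 0.
The clause (y1) is unit, so y1 = 1.
The clause (y4) is unit, so y4 = 1.
Now (~y4) is unsatisfied and unit — conflict.
Backtrack on y6: now try y6 = 0.
The clause (y4) is unit, so y4 = 1.
The clause (y3) is unit, so y3 = 1.
Now (~y3) is unsatisfied and unit — conflict.
Both values of y6 lead to a conflict.
So every satisfying assignment has y2 = False.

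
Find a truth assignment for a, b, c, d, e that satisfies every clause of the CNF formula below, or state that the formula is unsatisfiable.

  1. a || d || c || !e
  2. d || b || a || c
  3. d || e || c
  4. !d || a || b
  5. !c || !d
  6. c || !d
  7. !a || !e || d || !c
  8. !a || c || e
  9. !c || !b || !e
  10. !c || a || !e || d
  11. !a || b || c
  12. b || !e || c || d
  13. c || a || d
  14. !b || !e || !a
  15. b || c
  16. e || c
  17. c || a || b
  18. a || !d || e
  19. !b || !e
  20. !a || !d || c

Try c = true.
(!d) alone gives d = false.
Try a = false.
(!e) alone gives e = false.
No clause remains; b is free.

a: false, b: false, c: true, d: false, e: false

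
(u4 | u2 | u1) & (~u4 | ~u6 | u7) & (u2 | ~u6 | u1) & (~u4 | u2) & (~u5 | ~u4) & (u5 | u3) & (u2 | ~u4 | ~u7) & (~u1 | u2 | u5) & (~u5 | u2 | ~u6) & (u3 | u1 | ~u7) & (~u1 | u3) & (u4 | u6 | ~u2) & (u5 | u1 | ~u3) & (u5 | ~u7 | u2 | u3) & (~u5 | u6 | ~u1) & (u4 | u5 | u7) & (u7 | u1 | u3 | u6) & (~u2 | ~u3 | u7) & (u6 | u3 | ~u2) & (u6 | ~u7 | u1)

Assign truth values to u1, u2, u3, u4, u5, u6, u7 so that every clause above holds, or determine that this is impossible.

u1: 0; u2: 1; u3: 1; u4: 0; u5: 1; u6: 1; u7: 1

Suppose u4 = 0.
Suppose u2 = 1.
The clause (u6) is unit, so u6 = 1.
Suppose u5 = 1.
Suppose u1 = 0.
Suppose u3 = 1.
The clause (u7) is unit, so u7 = 1.
All clauses are satisfied.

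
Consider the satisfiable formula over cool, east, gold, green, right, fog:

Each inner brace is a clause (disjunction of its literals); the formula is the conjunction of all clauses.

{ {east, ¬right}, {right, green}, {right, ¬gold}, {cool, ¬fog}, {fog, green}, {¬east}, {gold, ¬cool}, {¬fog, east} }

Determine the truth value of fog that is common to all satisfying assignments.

Suppose fog = True.
From the singleton clause (cool), cool = True.
From the singleton clause (¬east), east = False.
But (east) is also a unit clause — contradiction.
So every satisfying assignment has fog = False.

False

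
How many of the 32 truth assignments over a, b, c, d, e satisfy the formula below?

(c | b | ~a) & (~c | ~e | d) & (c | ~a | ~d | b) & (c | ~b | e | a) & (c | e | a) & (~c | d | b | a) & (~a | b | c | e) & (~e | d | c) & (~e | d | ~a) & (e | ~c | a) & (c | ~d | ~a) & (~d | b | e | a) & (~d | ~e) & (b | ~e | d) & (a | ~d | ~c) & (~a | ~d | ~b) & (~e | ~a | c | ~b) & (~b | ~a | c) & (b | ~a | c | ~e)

3

There are 2^5 = 32 truth assignments over (a, b, c, d, e).
Split on e. With e = 1, the clauses containing e are satisfied and ~e drops from the rest; 0 of the 2^4 = 16 assignments to the other variables satisfy what remains.
With e = 0, by the same count on the reduced clause set, 3 assignments work.
Total: 0 + 3 = 3.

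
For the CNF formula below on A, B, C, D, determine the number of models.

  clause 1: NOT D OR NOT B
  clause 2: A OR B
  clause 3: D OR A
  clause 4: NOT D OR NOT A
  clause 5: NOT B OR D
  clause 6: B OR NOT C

1

There are 2^4 = 16 truth assignments over (A, B, C, D).
Check each against the 6 clauses (columns in the order A, B, C, D):
  F F F F  ✗ fails (A OR B)
  F F F T  ✗ fails (A OR B)
  F F T F  ✗ fails (A OR B)
  F F T T  ✗ fails (A OR B)
  F T F F  ✗ fails (D OR A)
  F T F T  ✗ fails (NOT D OR NOT B)
  F T T F  ✗ fails (D OR A)
  F T T T  ✗ fails (NOT D OR NOT B)
  T F F F  ✓ satisfies all
  T F F T  ✗ fails (NOT D OR NOT A)
  T F T F  ✗ fails (B OR NOT C)
  T F T T  ✗ fails (NOT D OR NOT A)
  T T F F  ✗ fails (NOT B OR D)
  T T F T  ✗ fails (NOT D OR NOT B)
  T T T F  ✗ fails (NOT B OR D)
  T T T T  ✗ fails (NOT D OR NOT B)
1 of the 16 rows is a model.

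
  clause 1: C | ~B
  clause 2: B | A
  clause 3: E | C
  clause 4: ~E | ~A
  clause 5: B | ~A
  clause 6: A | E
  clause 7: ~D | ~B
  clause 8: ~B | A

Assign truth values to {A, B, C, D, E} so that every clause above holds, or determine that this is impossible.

A ↦ 1; B ↦ 1; C ↦ 1; D ↦ 0; E ↦ 0

Suppose C = 1.
Suppose B = 1.
(~D) alone gives D = 0.
(A) alone gives A = 1.
(~E) alone gives E = 0.
This assignment satisfies each clause.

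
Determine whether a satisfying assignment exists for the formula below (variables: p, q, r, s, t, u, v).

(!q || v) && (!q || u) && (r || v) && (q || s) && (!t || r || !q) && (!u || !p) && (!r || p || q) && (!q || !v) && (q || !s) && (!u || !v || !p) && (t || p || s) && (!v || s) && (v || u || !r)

No, unsatisfiable

Suppose q = false.
The clause (s) is unit, so s = true.
That conflicts with the unit clause (!s).
Undo q and try q = true.
The clause (v) is unit, so v = true.
That conflicts with the unit clause (!v).
Both values of q lead to a conflict.
No assignment satisfies every clause.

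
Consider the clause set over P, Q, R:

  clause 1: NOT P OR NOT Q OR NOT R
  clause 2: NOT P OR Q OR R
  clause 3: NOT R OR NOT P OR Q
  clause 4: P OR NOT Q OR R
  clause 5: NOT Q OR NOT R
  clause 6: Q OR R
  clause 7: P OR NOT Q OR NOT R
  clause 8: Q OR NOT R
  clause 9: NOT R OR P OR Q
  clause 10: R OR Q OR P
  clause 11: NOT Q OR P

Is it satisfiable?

Try Q = true.
From the singleton clause (NOT R), R = false.
From the singleton clause (P), P = true.
All clauses are satisfied.
A satisfying assignment: P=true; Q=true; R=false.

Yes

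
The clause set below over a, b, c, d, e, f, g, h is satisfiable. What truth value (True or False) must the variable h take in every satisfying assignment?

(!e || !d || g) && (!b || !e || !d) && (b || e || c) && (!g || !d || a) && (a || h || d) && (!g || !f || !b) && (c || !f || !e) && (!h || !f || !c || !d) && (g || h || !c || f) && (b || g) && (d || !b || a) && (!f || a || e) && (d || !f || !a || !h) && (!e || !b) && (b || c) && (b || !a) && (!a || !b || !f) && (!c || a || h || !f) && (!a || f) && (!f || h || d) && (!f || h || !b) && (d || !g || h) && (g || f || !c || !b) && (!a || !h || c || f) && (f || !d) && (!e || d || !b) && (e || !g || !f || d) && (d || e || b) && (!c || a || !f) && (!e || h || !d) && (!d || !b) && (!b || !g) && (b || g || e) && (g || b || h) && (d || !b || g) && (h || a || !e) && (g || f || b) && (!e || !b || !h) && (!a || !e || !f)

True

Suppose h = false.
Branch on a: set a = true.
From the singleton clause (b), b = true.
From the singleton clause (!e), e = false.
From the singleton clause (!f), f = false.
Now (f) is unsatisfied and unit — conflict.
That branch fails; take a = false instead.
From the singleton clause (d), d = true.
From the singleton clause (!g), g = false.
From the singleton clause (!e), e = false.
From the singleton clause (b), b = true.
Now (!b) is unsatisfied and unit — conflict.
Neither a = true nor a = false works.
So every satisfying assignment has h = True.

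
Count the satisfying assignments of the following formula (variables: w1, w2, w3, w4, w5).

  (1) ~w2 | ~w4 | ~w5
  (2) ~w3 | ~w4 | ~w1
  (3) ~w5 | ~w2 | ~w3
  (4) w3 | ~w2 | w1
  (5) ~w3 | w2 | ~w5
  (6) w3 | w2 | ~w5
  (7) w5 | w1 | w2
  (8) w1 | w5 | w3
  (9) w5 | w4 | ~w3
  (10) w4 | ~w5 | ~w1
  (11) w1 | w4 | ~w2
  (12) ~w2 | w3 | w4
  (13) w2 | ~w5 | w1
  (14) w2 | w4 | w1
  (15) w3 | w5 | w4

There are 2^5 = 32 truth assignments over (w1, w2, w3, w4, w5).
Split on w5. With w5 = 1, the clauses containing w5 are satisfied and ~w5 drops from the rest; 0 of the 2^4 = 16 assignments to the other variables satisfy what remains.
With w5 = 0, by the same count on the reduced clause set, 3 assignments work.
(One model: w1=F, w2=T, w3=T, w4=T, w5=F.)
Total: 0 + 3 = 3.

3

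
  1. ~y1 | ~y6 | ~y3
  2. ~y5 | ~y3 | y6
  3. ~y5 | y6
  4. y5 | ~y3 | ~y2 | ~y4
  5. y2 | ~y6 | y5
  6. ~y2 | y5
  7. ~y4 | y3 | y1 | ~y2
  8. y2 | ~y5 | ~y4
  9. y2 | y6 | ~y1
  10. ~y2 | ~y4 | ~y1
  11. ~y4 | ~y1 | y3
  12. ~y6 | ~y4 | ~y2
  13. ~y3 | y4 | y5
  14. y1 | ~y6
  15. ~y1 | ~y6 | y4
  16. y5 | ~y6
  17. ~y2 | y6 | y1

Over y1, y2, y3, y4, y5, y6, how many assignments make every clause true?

There are 2^6 = 64 truth assignments over (y1, y2, y3, y4, y5, y6).
Split on y2. With y2 = 1, the clauses containing y2 are satisfied and ~y2 drops from the rest; 0 of the 2^5 = 32 assignments to the other variables satisfy what remains.
With y2 = 0, by the same count on the reduced clause set, 3 assignments work.
Total: 0 + 3 = 3.

3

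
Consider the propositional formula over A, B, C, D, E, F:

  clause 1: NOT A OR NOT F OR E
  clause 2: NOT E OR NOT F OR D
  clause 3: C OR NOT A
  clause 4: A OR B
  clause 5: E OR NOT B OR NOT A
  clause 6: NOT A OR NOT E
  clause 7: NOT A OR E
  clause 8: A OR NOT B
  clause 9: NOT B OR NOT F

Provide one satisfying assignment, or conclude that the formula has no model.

UNSATISFIABLE

Branch on C: set C = true.
Branch on A: set A = true.
(NOT E) alone gives E = false.
That conflicts with the unit clause (E).
Backtrack on A: now try A = false.
(B) alone gives B = true.
That conflicts with the unit clause (NOT B).
Either choice for A ends in contradiction.
Backtrack on C: now try C = false.
(NOT A) alone gives A = false.
(B) alone gives B = true.
That conflicts with the unit clause (NOT B).
Either choice for C ends in contradiction.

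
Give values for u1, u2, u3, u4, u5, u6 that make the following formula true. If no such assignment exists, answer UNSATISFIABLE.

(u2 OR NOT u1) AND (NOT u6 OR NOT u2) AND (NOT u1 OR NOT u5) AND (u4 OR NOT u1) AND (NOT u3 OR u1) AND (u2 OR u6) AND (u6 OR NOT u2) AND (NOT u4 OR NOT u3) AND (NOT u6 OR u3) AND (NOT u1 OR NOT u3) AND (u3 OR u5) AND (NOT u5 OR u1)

Suppose u2 = true.
From the singleton clause (NOT u6), u6 = false.
That conflicts with the unit clause (u6).
That branch fails; take u2 = false instead.
From the singleton clause (NOT u1), u1 = false.
From the singleton clause (NOT u3), u3 = false.
From the singleton clause (u6), u6 = true.
That conflicts with the unit clause (NOT u6).
Both values of u2 lead to a conflict.

UNSATISFIABLE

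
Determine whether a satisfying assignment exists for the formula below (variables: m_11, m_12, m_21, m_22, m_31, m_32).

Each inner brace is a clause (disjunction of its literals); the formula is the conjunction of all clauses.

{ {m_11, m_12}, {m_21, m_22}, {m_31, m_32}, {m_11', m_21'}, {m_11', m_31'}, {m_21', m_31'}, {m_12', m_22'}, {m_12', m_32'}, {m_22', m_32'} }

Suppose m_11 = 1.
(m_21') alone gives m_21 = 0.
(m_22) alone gives m_22 = 1.
(m_31') alone gives m_31 = 0.
(m_32) alone gives m_32 = 1.
But (m_32') is also a unit clause — contradiction.
That branch fails; take m_11 = 0 instead.
(m_12) alone gives m_12 = 1.
(m_22') alone gives m_22 = 0.
(m_21) alone gives m_21 = 1.
(m_31') alone gives m_31 = 0.
(m_32) alone gives m_32 = 1.
But (m_32') is also a unit clause — contradiction.
Both values of m_11 lead to a conflict.
No assignment satisfies every clause.

Unsatisfiable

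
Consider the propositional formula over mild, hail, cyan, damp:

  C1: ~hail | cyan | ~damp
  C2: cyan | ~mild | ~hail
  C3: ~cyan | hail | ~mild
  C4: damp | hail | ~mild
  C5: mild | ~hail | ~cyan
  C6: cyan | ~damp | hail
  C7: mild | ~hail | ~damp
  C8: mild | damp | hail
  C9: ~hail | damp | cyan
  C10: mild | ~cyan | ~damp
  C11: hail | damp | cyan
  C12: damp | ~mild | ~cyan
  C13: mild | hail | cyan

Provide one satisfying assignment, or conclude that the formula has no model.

mild: 1, hail: 1, cyan: 1, damp: 1

Try hail = 1.
Try cyan = 1.
Unit clause (mild) forces mild = 1.
Unit clause (damp) forces damp = 1.
Every clause now holds.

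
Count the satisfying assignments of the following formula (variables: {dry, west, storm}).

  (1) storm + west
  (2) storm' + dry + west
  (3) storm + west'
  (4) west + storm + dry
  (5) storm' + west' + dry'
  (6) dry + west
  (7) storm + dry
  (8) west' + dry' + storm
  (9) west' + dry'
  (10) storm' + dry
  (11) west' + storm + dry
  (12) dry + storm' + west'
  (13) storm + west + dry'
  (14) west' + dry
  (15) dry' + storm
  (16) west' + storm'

There are 2^3 = 8 truth assignments over (dry, west, storm).
Check each against the 16 clauses (columns in the order dry, west, storm):
  F F F  ✗ fails (storm + west)
  F F T  ✗ fails (storm' + dry + west)
  F T F  ✗ fails (storm + west')
  F T T  ✗ fails (storm' + dry)
  T F F  ✗ fails (storm + west)
  T F T  ✓ satisfies all
  T T F  ✗ fails (storm + west')
  T T T  ✗ fails (storm' + west' + dry')
1 of the 8 rows is a model.

1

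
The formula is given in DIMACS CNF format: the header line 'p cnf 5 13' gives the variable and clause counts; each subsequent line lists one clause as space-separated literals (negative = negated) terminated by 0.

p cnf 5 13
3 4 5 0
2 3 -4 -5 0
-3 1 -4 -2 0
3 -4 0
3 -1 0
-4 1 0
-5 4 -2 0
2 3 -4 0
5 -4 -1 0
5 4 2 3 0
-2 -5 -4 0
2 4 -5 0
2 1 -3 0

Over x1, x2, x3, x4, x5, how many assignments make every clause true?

4

There are 2^5 = 32 truth assignments over (x1, x2, x3, x4, x5).
Split on x2. With x2 = True, the clauses containing x2 are satisfied and ¬x2 drops from the rest; 2 of the 2^4 = 16 assignments to the other variables satisfy what remains.
With x2 = False, by the same count on the reduced clause set, 2 assignments work.
(One model: x1=F, x2=T, x3=T, x4=F, x5=F.)
Total: 2 + 2 = 4.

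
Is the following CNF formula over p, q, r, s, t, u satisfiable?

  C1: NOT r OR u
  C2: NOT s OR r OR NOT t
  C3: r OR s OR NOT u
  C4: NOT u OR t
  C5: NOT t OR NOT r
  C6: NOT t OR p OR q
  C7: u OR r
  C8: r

No

From the singleton clause (r), r = true.
From the singleton clause (u), u = true.
From the singleton clause (t), t = true.
Now (NOT t) is unsatisfied and unit — conflict.
No assignment satisfies every clause.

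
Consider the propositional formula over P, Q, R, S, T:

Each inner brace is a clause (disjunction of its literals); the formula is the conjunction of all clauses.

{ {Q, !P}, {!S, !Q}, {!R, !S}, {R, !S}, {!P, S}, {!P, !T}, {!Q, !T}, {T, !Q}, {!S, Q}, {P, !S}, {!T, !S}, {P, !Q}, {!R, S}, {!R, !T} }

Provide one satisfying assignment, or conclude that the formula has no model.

P=false,  Q=false,  R=false,  S=false,  T=true

Try Q = false.
Unit clause (!P) forces P = false.
Unit clause (!S) forces S = false.
Unit clause (!R) forces R = false.
Every clause is now satisfied; T is unconstrained.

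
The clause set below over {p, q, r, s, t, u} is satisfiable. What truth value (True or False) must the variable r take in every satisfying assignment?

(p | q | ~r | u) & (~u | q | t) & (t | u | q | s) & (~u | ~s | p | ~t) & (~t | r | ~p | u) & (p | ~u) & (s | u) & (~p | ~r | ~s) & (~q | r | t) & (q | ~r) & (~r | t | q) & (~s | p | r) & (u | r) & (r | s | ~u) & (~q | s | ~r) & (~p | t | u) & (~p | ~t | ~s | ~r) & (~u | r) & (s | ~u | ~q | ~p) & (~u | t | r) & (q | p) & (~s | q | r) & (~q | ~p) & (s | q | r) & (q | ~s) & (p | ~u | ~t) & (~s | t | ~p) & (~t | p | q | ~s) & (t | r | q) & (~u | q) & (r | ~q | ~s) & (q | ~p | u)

Suppose r = 0.
Unit clause (u) forces u = 1.
That conflicts with the unit clause (~u).
So every satisfying assignment has r = True.

True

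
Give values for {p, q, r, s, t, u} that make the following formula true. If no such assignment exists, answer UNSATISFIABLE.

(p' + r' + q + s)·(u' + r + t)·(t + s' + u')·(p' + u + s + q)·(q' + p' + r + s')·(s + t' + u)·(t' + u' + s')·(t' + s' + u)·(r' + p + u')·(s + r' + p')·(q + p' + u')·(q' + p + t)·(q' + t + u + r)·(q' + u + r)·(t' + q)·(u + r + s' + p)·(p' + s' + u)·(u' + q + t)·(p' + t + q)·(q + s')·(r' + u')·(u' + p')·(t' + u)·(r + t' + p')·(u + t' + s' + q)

Suppose t = 0.
Suppose u = 0.
Suppose q = 0.
Unit clause (p') forces p = 0.
Unit clause (s') forces s = 0.
No clause remains; r is free.

p: 0; q: 0; r: 0; s: 0; t: 0; u: 0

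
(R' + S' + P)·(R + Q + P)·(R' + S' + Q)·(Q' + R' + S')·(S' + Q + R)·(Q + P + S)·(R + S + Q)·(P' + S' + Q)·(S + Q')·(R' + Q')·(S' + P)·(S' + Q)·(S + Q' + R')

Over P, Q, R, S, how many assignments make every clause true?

2

There are 2^4 = 16 truth assignments over (P, Q, R, S).
Split on R. With R = 1, the clauses containing R are satisfied and R' drops from the rest; 1 of the 2^3 = 8 assignments to the other variables satisfy what remains.
With R = 0, by the same count on the reduced clause set, 1 assignment works.
(One model: P=T, Q=F, R=T, S=F.)
Total: 1 + 1 = 2.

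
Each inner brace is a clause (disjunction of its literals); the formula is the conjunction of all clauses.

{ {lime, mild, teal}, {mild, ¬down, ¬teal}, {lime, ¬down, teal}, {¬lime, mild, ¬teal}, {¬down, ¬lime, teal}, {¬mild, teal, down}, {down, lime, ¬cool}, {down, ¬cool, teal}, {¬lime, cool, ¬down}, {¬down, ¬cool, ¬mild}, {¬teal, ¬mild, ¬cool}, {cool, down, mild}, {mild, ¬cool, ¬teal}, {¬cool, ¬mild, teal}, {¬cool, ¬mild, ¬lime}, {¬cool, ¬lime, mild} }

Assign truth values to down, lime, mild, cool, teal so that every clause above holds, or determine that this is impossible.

down=False; lime=True; mild=True; cool=False; teal=True

Suppose lime = True.
Suppose mild = True.
From the singleton clause (¬cool), cool = False.
From the singleton clause (¬down), down = False.
From the singleton clause (teal), teal = True.
All clauses are satisfied.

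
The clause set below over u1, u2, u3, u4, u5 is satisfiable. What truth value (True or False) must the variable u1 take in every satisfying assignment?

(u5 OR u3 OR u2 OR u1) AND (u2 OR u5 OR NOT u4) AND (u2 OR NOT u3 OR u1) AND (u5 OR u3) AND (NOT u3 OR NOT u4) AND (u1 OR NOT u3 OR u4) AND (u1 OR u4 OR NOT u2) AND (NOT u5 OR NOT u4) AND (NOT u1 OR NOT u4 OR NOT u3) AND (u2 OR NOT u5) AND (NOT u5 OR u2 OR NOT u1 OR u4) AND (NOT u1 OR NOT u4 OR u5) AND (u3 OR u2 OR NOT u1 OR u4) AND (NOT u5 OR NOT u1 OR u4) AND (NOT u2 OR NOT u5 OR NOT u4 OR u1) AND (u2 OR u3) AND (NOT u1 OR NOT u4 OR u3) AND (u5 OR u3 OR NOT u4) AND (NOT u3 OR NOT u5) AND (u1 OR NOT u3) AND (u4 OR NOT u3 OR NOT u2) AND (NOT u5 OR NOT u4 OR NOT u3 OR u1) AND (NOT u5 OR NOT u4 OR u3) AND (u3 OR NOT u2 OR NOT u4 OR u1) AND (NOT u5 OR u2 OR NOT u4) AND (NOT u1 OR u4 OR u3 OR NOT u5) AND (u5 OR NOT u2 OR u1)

True

Suppose u1 = false.
(NOT u3) alone gives u3 = false.
(u5) alone gives u5 = true.
(NOT u4) alone gives u4 = false.
(NOT u2) alone gives u2 = false.
But (u2) is also a unit clause — contradiction.
So every satisfying assignment has u1 = True.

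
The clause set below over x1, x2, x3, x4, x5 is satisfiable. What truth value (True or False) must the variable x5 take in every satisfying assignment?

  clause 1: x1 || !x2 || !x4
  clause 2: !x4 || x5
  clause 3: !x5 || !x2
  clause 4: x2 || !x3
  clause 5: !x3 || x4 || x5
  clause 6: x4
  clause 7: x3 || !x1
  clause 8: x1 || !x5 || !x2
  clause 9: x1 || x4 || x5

True

Suppose x5 = false.
(!x4) alone gives x4 = false.
Now (x4) is unsatisfied and unit — conflict.
So every satisfying assignment has x5 = True.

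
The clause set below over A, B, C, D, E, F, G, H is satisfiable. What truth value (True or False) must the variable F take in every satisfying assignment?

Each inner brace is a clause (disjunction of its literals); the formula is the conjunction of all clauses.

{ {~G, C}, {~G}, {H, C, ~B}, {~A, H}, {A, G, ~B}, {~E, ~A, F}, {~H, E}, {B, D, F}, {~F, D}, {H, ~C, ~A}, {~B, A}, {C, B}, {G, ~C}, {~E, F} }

Suppose F = 0.
(~G) alone gives G = 0.
(~C) alone gives C = 0.
(B) alone gives B = 1.
(H) alone gives H = 1.
(A) alone gives A = 1.
(~E) alone gives E = 0.
But (E) is also a unit clause — contradiction.
So every satisfying assignment has F = True.

True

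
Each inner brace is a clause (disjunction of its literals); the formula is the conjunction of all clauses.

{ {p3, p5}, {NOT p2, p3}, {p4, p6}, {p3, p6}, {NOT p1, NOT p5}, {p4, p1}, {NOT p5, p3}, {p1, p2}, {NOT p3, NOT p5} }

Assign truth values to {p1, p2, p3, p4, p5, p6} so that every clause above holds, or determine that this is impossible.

Try p3 = true.
The clause (NOT p5) is unit, so p5 = false.
Try p4 = true.
Try p1 = false.
The clause (p2) is unit, so p2 = true.
No clause remains; p6 is free.

p1 ↦ false; p2 ↦ true; p3 ↦ true; p4 ↦ true; p5 ↦ false; p6 ↦ false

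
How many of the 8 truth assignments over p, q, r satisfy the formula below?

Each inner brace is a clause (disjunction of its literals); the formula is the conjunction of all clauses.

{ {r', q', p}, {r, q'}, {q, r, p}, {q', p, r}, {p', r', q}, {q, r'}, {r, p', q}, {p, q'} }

There are 2^3 = 8 truth assignments over (p, q, r).
Check each against the 8 clauses (columns in the order p, q, r):
  F F F  ✗ fails (q + r + p)
  F F T  ✗ fails (q + r')
  F T F  ✗ fails (r + q')
  F T T  ✗ fails (r' + q' + p)
  T F F  ✗ fails (r + p' + q)
  T F T  ✗ fails (p' + r' + q)
  T T F  ✗ fails (r + q')
  T T T  ✓ satisfies all
1 of the 8 rows is a model.

1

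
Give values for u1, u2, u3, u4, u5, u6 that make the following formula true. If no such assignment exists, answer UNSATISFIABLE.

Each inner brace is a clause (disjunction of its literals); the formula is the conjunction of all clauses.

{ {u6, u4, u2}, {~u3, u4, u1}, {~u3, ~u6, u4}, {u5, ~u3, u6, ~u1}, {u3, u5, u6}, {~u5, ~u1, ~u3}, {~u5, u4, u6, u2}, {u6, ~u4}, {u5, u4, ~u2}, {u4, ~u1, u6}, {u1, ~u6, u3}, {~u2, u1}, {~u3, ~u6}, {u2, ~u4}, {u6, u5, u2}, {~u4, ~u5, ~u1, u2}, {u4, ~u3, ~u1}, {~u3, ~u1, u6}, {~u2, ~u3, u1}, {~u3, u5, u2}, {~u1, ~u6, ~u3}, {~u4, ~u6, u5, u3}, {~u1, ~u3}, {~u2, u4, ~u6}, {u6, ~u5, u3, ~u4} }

u1=1,  u2=1,  u3=0,  u4=1,  u5=1,  u6=1

Branch on u6: set u6 = 1.
(~u3) alone gives u3 = 0.
(u1) alone gives u1 = 1.
Branch on u2: set u2 = 1.
(u4) alone gives u4 = 1.
(u5) alone gives u5 = 1.
All clauses are satisfied.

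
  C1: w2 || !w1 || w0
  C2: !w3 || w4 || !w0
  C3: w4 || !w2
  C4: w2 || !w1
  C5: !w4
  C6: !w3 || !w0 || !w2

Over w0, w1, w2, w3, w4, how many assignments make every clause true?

3

There are 2^5 = 32 truth assignments over (w0, w1, w2, w3, w4).
Split on w4. With w4 = true, the clauses containing w4 are satisfied and !w4 drops from the rest; 0 of the 2^4 = 16 assignments to the other variables satisfy what remains.
With w4 = false, by the same count on the reduced clause set, 3 assignments work.
(One model: w0=F, w1=F, w2=F, w3=F, w4=F.)
Total: 0 + 3 = 3.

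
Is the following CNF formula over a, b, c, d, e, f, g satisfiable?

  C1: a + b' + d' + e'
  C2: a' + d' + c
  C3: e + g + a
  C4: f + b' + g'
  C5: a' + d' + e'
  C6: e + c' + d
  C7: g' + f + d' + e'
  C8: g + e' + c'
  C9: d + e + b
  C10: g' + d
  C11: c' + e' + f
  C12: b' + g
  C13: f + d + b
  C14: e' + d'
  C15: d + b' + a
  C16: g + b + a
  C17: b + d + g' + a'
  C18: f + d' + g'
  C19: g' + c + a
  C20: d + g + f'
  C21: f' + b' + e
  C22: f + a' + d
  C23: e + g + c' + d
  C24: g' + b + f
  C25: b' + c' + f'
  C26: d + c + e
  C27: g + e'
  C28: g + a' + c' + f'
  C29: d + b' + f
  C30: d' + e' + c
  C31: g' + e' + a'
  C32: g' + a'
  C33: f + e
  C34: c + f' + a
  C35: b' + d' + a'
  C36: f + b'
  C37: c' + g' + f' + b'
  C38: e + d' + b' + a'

Try g = 1.
From the singleton clause (d), d = 1.
From the singleton clause (e'), e = 0.
From the singleton clause (f), f = 1.
From the singleton clause (b'), b = 0.
From the singleton clause (a'), a = 0.
From the singleton clause (c), c = 1.
This assignment satisfies each clause.
A satisfying assignment: a=0,  b=0,  c=1,  d=1,  e=0,  f=1,  g=1.

Yes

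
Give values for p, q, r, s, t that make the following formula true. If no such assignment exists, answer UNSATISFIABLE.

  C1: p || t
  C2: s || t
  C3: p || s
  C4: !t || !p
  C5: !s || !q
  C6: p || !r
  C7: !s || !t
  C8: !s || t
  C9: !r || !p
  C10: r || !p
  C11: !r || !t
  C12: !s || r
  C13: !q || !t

Suppose p = true.
Unit clause (!t) forces t = false.
Unit clause (s) forces s = true.
That conflicts with the unit clause (!s).
That branch fails; take p = false instead.
Unit clause (t) forces t = true.
Unit clause (s) forces s = true.
That conflicts with the unit clause (!s).
Both values of p lead to a conflict.

UNSATISFIABLE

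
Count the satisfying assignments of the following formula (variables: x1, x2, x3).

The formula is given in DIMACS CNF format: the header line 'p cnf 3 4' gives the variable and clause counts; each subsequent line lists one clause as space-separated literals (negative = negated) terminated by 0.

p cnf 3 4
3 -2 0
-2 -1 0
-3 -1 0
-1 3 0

There are 2^3 = 8 truth assignments over (x1, x2, x3).
Check each against the 4 clauses (columns in the order x1, x2, x3):
  F F F  ✓ satisfies all
  F F T  ✓ satisfies all
  F T F  ✗ fails (x3 ∨ ¬x2)
  F T T  ✓ satisfies all
  T F F  ✗ fails (¬x1 ∨ x3)
  T F T  ✗ fails (¬x3 ∨ ¬x1)
  T T F  ✗ fails (x3 ∨ ¬x2)
  T T T  ✗ fails (¬x2 ∨ ¬x1)
3 of the 8 rows are models.

3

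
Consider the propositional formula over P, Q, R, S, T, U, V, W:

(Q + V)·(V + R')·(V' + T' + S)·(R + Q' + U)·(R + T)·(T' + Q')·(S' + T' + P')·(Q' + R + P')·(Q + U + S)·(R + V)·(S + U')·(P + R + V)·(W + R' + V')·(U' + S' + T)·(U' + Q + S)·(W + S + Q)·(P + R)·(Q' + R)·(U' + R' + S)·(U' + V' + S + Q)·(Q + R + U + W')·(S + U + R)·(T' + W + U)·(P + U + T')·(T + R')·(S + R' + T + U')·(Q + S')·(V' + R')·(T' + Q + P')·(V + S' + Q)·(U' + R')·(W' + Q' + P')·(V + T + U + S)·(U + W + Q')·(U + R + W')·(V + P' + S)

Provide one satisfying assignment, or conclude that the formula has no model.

UNSATISFIABLE

Case Q = 1:
(T') alone gives T = 0.
(R) alone gives R = 1.
Now (R') is unsatisfied and unit — conflict.
So Q must be the other value — set Q = 0.
(V) alone gives V = 1.
(S') alone gives S = 0.
(T') alone gives T = 0.
(R) alone gives R = 1.
Now (R') is unsatisfied and unit — conflict.
Neither Q = 1 nor Q = 0 works.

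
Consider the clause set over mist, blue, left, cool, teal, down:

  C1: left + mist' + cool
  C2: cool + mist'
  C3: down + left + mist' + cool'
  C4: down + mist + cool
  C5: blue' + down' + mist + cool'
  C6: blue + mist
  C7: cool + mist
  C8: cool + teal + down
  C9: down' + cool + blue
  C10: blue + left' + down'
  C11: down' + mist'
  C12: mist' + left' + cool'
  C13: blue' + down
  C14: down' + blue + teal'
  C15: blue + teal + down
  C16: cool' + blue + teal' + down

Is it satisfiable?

Branch on cool: set cool = 1.
Branch on blue: set blue = 1.
The clause (down) is unit, so down = 1.
The clause (mist) is unit, so mist = 1.
But (mist') is also a unit clause — contradiction.
So blue must be the other value — set blue = 0.
The clause (mist) is unit, so mist = 1.
The clause (down') is unit, so down = 0.
The clause (left) is unit, so left = 1.
But (left') is also a unit clause — contradiction.
Either choice for blue ends in contradiction.
So cool must be the other value — set cool = 0.
The clause (mist') is unit, so mist = 0.
But (mist) is also a unit clause — contradiction.
Either choice for cool ends in contradiction.
No assignment satisfies every clause.

Unsatisfiable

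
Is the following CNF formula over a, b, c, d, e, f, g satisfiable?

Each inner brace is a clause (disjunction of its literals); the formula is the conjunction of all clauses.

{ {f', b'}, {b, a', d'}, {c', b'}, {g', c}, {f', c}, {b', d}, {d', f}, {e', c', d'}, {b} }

(b) alone gives b = 1.
(f') alone gives f = 0.
(c') alone gives c = 0.
(g') alone gives g = 0.
(d) alone gives d = 1.
That conflicts with the unit clause (d').
No assignment satisfies every clause.

Unsatisfiable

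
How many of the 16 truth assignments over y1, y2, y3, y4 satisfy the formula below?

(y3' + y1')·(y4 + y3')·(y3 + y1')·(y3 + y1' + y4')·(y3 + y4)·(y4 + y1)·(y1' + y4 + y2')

4

There are 2^4 = 16 truth assignments over (y1, y2, y3, y4).
Split on y1. With y1 = 1, the clauses containing y1 are satisfied and y1' drops from the rest; 0 of the 2^3 = 8 assignments to the other variables satisfy what remains.
With y1 = 0, by the same count on the reduced clause set, 4 assignments work.
(One model: y1=F, y2=F, y3=F, y4=T.)
Total: 0 + 4 = 4.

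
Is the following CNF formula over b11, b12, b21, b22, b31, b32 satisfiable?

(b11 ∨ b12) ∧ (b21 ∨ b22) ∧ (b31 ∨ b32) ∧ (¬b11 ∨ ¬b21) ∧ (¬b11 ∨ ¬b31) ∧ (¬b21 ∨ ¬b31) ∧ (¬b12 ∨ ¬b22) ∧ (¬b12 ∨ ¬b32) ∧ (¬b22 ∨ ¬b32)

No, unsatisfiable

Suppose b11 = True.
The clause (¬b21) is unit, so b21 = False.
The clause (b22) is unit, so b22 = True.
The clause (¬b31) is unit, so b31 = False.
The clause (b32) is unit, so b32 = True.
That conflicts with the unit clause (¬b32).
Undo b11 and try b11 = False.
The clause (b12) is unit, so b12 = True.
The clause (¬b22) is unit, so b22 = False.
The clause (b21) is unit, so b21 = True.
The clause (¬b31) is unit, so b31 = False.
The clause (b32) is unit, so b32 = True.
That conflicts with the unit clause (¬b32).
Either choice for b11 ends in contradiction.
No assignment satisfies every clause.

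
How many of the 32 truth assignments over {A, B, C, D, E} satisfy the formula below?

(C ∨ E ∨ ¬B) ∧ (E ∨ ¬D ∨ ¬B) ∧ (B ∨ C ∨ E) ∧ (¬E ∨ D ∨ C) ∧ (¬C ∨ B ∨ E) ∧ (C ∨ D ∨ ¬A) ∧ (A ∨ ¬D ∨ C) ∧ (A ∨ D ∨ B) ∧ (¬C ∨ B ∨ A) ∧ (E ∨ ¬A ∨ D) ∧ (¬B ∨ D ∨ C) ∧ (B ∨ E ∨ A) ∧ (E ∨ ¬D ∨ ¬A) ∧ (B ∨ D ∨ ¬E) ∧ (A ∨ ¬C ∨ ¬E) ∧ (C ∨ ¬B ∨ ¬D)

5

There are 2^5 = 32 truth assignments over (A, B, C, D, E).
Split on E. With E = True, the clauses containing E are satisfied and ¬E drops from the rest; 4 of the 2^4 = 16 assignments to the other variables satisfy what remains.
With E = False, by the same count on the reduced clause set, 1 assignment works.
(One model: A=F, B=T, C=T, D=F, E=F.)
Total: 4 + 1 = 5.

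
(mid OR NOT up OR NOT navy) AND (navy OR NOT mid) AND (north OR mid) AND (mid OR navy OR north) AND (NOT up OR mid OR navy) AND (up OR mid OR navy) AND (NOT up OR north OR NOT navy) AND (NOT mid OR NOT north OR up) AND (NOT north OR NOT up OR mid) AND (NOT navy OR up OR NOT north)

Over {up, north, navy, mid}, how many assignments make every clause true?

There are 2^4 = 16 truth assignments over (up, north, navy, mid).
Check each against the 10 clauses (columns in the order up, north, navy, mid):
  F F F F  ✗ fails (north OR mid)
  F F F T  ✗ fails (navy OR NOT mid)
  F F T F  ✗ fails (north OR mid)
  F F T T  ✓ satisfies all
  F T F F  ✗ fails (up OR mid OR navy)
  F T F T  ✗ fails (navy OR NOT mid)
  F T T F  ✗ fails (NOT navy OR up OR NOT north)
  F T T T  ✗ fails (NOT mid OR NOT north OR up)
  T F F F  ✗ fails (north OR mid)
  T F F T  ✗ fails (navy OR NOT mid)
  T F T F  ✗ fails (mid OR NOT up OR NOT navy)
  T F T T  ✗ fails (NOT up OR north OR NOT navy)
  T T F F  ✗ fails (NOT up OR mid OR navy)
  T T F T  ✗ fails (navy OR NOT mid)
  T T T F  ✗ fails (mid OR NOT up OR NOT navy)
  T T T T  ✓ satisfies all
2 of the 16 rows are models.

2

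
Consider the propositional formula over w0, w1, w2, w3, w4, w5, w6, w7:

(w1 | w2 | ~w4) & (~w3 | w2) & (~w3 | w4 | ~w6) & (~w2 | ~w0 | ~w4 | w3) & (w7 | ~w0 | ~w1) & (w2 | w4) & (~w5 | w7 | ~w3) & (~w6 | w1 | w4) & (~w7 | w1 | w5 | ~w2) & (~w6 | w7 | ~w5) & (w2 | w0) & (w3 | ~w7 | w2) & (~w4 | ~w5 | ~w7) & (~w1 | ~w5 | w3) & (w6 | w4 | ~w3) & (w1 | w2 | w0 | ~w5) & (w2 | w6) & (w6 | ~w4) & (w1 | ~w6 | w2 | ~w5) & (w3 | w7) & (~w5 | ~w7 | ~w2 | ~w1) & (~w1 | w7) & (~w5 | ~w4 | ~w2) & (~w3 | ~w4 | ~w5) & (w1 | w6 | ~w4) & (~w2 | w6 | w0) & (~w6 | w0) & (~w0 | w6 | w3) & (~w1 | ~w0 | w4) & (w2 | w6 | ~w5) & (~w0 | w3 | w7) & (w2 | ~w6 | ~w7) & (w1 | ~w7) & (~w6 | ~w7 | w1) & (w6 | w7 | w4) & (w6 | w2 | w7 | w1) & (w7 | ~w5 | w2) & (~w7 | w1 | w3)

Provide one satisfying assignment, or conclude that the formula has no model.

Try w3 = 1.
The clause (w2) is unit, so w2 = 1.
Try w4 = 1.
The clause (w6) is unit, so w6 = 1.
The clause (~w5) is unit, so w5 = 0.
The clause (w0) is unit, so w0 = 1.
Try w7 = 1.
The clause (w1) is unit, so w1 = 1.
This assignment satisfies each clause.

w0=1; w1=1; w2=1; w3=1; w4=1; w5=0; w6=1; w7=1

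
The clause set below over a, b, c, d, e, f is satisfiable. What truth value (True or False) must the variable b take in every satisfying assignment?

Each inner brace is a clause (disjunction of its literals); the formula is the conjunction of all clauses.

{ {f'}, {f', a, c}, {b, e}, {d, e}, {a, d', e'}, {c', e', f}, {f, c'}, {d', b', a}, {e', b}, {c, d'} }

True

Suppose b = 0.
The clause (f') is unit, so f = 0.
The clause (e) is unit, so e = 1.
But (e') is also a unit clause — contradiction.
So every satisfying assignment has b = True.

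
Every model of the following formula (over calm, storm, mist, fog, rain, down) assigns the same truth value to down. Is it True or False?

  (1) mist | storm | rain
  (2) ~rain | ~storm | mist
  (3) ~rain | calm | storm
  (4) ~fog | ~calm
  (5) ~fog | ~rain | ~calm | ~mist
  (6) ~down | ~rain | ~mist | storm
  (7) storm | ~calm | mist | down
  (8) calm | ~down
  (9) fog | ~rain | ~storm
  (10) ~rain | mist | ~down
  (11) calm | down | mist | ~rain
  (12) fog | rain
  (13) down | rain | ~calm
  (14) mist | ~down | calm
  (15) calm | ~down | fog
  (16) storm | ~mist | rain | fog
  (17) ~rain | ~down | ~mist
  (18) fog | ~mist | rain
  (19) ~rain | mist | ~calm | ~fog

False

Suppose down = 1.
The clause (calm) is unit, so calm = 1.
The clause (~fog) is unit, so fog = 0.
The clause (rain) is unit, so rain = 1.
The clause (~storm) is unit, so storm = 0.
The clause (~mist) is unit, so mist = 0.
That conflicts with the unit clause (mist).
So every satisfying assignment has down = False.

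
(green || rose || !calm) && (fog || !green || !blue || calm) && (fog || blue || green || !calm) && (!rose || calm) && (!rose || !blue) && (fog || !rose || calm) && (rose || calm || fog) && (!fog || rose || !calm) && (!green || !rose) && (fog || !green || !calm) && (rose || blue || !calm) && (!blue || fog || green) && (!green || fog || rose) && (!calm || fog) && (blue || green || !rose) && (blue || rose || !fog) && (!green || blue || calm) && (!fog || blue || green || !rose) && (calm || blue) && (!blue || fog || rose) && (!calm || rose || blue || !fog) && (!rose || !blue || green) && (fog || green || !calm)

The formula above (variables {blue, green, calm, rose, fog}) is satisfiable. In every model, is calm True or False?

Suppose calm = true.
(fog) alone gives fog = true.
(rose) alone gives rose = true.
(!blue) alone gives blue = false.
(!green) alone gives green = false.
Now (green) is unsatisfied and unit — conflict.
So every satisfying assignment has calm = False.

False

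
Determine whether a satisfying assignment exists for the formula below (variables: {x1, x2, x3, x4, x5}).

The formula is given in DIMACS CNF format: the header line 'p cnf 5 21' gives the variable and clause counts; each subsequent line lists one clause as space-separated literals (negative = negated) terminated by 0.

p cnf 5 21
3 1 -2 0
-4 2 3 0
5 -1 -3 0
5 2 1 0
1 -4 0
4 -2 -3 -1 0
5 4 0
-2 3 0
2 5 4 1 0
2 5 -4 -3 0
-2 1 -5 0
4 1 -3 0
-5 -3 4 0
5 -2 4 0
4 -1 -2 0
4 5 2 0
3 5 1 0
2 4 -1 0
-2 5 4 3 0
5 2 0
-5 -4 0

Case x1 = False:
The clause (¬x4) is unit, so x4 = False.
The clause (x5) is unit, so x5 = True.
The clause (¬x2) is unit, so x2 = False.
The clause (¬x3) is unit, so x3 = False.
All clauses are satisfied.
A satisfying assignment: x1=False, x2=False, x3=False, x4=False, x5=True.

Satisfiable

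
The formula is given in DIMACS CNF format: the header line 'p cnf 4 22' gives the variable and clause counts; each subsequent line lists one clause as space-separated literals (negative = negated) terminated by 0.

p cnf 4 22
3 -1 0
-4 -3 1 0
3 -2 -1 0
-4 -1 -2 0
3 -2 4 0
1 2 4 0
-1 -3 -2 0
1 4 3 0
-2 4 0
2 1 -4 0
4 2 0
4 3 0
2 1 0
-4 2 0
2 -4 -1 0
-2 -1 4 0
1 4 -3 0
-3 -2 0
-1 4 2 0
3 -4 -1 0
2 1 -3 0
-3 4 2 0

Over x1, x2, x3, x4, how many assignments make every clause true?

1

There are 2^4 = 16 truth assignments over (x1, x2, x3, x4).
Check each against the 22 clauses (columns in the order x1, x2, x3, x4):
  F F F F  ✗ fails (x1 ∨ x2 ∨ x4)
  F F F T  ✗ fails (x2 ∨ x1 ∨ ¬x4)
  F F T F  ✗ fails (x1 ∨ x2 ∨ x4)
  F F T T  ✗ fails (¬x4 ∨ ¬x3 ∨ x1)
  F T F F  ✗ fails (x3 ∨ ¬x2 ∨ x4)
  F T F T  ✓ satisfies all
  F T T F  ✗ fails (¬x2 ∨ x4)
  F T T T  ✗ fails (¬x4 ∨ ¬x3 ∨ x1)
  T F F F  ✗ fails (x3 ∨ ¬x1)
  T F F T  ✗ fails (x3 ∨ ¬x1)
  T F T F  ✗ fails (x4 ∨ x2)
  T F T T  ✗ fails (¬x4 ∨ x2)
  T T F F  ✗ fails (x3 ∨ ¬x1)
  T T F T  ✗ fails (x3 ∨ ¬x1)
  T T T F  ✗ fails (¬x1 ∨ ¬x3 ∨ ¬x2)
  T T T T  ✗ fails (¬x4 ∨ ¬x1 ∨ ¬x2)
1 of the 16 rows is a model.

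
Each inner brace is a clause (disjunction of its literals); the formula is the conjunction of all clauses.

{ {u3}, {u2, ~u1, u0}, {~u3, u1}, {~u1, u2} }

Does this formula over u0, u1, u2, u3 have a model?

Unit clause (u3) forces u3 = 1.
Unit clause (u1) forces u1 = 1.
Unit clause (u2) forces u2 = 1.
No clause remains; u0 is free.
A satisfying assignment: u0=1,  u1=1,  u2=1,  u3=1.

Yes, satisfiable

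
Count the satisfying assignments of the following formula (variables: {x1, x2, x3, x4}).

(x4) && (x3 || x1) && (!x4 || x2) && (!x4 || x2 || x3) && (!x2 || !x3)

There are 2^4 = 16 truth assignments over (x1, x2, x3, x4).
Check each against the 5 clauses (columns in the order x1, x2, x3, x4):
  F F F F  ✗ fails (x4)
  F F F T  ✗ fails (x3 || x1)
  F F T F  ✗ fails (x4)
  F F T T  ✗ fails (!x4 || x2)
  F T F F  ✗ fails (x4)
  F T F T  ✗ fails (x3 || x1)
  F T T F  ✗ fails (x4)
  F T T T  ✗ fails (!x2 || !x3)
  T F F F  ✗ fails (x4)
  T F F T  ✗ fails (!x4 || x2)
  T F T F  ✗ fails (x4)
  T F T T  ✗ fails (!x4 || x2)
  T T F F  ✗ fails (x4)
  T T F T  ✓ satisfies all
  T T T F  ✗ fails (x4)
  T T T T  ✗ fails (!x2 || !x3)
1 of the 16 rows is a model.

1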